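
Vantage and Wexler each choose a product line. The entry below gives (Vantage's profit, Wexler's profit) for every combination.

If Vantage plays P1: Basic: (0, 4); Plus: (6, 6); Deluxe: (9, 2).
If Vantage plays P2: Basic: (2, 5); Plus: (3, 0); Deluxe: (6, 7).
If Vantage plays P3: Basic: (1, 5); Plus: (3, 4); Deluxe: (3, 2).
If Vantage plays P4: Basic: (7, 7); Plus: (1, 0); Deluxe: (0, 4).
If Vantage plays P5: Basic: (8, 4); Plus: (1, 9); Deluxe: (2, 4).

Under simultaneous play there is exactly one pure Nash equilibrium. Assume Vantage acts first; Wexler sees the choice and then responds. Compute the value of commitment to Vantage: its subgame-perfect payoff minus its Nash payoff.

Work backward from Wexler's decision.
- P1: BR = Plus, leader payoff 6.
- P2: BR = Deluxe, leader payoff 6.
- P3: BR = Basic, leader payoff 1.
- P4: BR = Basic, leader payoff 7.
- P5: BR = Plus, leader payoff 1.
Vantage's induced payoffs are 6, 6, 1, 7, 1, so Vantage commits to P4. Subgame-perfect outcome: (P4, Basic) with payoffs (7, 7).
Now find the simultaneous Nash equilibrium.
Vantage's best replies: Basic→P5; Plus→P1; Deluxe→P1.
Wexler's best replies: P1→Plus; P2→Deluxe; P3→Basic; P4→Basic; P5→Plus.
Only (P1, Plus) has each player best-responding; Nash payoffs (6, 6).
Vantage's commitment gain: 7 − 6 = 1.

1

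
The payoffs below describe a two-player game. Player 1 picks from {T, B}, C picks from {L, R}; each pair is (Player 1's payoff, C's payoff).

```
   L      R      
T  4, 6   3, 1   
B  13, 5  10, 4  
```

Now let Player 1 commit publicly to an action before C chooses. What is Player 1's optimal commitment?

B

Solve by backward induction (Player 1 leads).
- T: C compares 6, 1 and picks L; Player 1 would get 4.
- B: C compares 5, 4 and picks L; Player 1 would get 13.
Among 4, 13, the best is 13 at B. Subgame-perfect outcome: (B, L) with payoffs (13, 5).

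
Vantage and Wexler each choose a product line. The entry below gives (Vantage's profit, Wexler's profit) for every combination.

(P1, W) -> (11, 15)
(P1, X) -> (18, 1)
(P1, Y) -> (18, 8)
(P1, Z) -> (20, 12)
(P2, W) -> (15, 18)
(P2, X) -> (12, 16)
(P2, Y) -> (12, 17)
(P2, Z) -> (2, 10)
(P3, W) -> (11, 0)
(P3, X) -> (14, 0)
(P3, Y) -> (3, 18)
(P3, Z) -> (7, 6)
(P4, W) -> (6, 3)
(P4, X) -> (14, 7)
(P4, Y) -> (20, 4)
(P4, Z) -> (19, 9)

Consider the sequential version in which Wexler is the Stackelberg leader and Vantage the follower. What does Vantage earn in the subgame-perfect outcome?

15

Vantage best-responds to each possible Wexler move:
- W: Vantage compares 11, 15, 11, 6 and picks P2; Wexler would get 18.
- X: Vantage compares 18, 12, 14, 14 and picks P1; Wexler would get 1.
- Y: Vantage compares 18, 12, 3, 20 and picks P4; Wexler would get 4.
- Z: Vantage compares 20, 2, 7, 19 and picks P1; Wexler would get 12.
Wexler's induced payoffs are 18, 1, 4, 12, so Wexler commits to W. Subgame-perfect outcome: (P2, W) with payoffs (15, 18).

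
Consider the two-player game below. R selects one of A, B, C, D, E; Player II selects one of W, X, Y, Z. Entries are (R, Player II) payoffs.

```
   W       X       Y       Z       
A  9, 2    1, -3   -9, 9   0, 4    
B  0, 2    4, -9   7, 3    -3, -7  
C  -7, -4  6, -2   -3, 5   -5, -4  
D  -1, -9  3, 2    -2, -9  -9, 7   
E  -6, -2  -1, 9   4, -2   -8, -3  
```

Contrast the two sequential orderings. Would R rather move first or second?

If R leads: Player II's best replies are A→Y, B→Y, C→Y, D→Z, E→X; R's induced payoffs -9, 7, -3, -9, -1; outcome (B, Y), payoffs (7, 3).
If Player II leads: R's best replies are W→A, X→C, Y→B, Z→A; Player II's induced payoffs 2, -2, 3, 4; outcome (A, Z), payoffs (0, 4).
R gets 7 moving first and 0 moving second, so R prefers to move first.

first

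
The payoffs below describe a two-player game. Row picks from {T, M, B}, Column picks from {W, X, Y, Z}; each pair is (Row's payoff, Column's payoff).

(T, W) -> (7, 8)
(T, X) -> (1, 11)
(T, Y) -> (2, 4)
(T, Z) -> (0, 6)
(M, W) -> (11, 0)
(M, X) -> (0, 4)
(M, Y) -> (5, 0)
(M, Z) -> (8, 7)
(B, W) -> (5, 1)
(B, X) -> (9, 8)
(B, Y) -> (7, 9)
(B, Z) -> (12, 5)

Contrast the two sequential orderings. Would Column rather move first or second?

If Row leads: Column's best replies are T→X, M→Z, B→Y; Row's induced payoffs 1, 8, 7; outcome (M, Z), payoffs (8, 7).
If Column leads: Row's best replies are W→M, X→B, Y→B, Z→B; Column's induced payoffs 0, 8, 9, 5; outcome (B, Y), payoffs (7, 9).
Column gets 9 moving first and 7 moving second, so Column prefers to move first.

first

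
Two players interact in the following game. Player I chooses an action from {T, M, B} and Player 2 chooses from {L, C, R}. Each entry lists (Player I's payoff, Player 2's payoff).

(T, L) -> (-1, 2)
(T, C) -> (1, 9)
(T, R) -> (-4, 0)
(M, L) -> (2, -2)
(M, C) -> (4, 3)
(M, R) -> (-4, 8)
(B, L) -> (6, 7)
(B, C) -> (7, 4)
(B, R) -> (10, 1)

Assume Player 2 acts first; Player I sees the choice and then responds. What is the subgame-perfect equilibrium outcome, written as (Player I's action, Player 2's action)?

Work backward from Player I's decision.
- L → Player I plays B (best of -1, 2, 6); Player 2 gets 7.
- C → Player I plays B (best of 1, 4, 7); Player 2 gets 4.
- R → Player I plays B (best of -4, -4, 10); Player 2 gets 1.
Among 7, 4, 1, the best is 7 at L. Subgame-perfect outcome: (B, L) with payoffs (6, 7).

(B, L)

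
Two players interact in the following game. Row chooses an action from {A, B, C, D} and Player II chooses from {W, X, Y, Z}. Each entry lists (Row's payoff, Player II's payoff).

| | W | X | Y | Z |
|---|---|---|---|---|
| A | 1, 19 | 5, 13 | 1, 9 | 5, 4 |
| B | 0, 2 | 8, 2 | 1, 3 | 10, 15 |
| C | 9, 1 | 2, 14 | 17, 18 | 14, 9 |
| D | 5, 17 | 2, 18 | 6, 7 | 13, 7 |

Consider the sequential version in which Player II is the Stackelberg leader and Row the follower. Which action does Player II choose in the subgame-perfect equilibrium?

Row best-responds to each possible Player II move:
- W → Row plays C (best of 1, 0, 9, 5); Player II gets 1.
- X → Row plays B (best of 5, 8, 2, 2); Player II gets 2.
- Y → Row plays C (best of 1, 1, 17, 6); Player II gets 18.
- Z → Row plays C (best of 5, 10, 14, 13); Player II gets 9.
Maximizing over 1, 2, 18, 9, Player II chooses Y. Subgame-perfect outcome: (C, Y) with payoffs (17, 18).

Y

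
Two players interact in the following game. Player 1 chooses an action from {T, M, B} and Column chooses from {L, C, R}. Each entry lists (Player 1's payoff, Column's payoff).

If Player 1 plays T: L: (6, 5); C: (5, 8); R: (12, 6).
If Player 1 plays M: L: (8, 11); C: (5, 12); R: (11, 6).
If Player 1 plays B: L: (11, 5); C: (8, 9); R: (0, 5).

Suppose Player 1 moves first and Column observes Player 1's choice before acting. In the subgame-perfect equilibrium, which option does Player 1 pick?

Backward induction with Player 1 moving first.
- T: BR = C, leader payoff 5.
- M: BR = C, leader payoff 5.
- B: BR = C, leader payoff 8.
Player 1's induced payoffs are 5, 5, 8, so Player 1 commits to B. Subgame-perfect outcome: (B, C) with payoffs (8, 9).

B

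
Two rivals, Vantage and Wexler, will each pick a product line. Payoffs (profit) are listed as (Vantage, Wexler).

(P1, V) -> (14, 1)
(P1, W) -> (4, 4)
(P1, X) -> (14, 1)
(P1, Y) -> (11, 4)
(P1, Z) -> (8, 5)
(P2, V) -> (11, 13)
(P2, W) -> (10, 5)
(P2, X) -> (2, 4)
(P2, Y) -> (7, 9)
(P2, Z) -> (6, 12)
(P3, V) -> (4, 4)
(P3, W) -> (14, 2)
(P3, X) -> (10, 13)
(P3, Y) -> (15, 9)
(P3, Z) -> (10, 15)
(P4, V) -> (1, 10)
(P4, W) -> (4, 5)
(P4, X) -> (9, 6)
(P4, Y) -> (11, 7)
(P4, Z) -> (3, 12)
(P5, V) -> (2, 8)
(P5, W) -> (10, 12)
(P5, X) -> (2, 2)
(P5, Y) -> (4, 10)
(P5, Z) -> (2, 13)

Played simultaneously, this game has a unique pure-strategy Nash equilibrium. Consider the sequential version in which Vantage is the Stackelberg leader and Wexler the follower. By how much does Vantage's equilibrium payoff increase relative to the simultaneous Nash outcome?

1

Wexler best-responds to each possible Vantage move:
- P1: Wexler compares 1, 4, 1, 4, 5 and picks Z; Vantage would get 8.
- P2: Wexler compares 13, 5, 4, 9, 12 and picks V; Vantage would get 11.
- P3: Wexler compares 4, 2, 13, 9, 15 and picks Z; Vantage would get 10.
- P4: Wexler compares 10, 5, 6, 7, 12 and picks Z; Vantage would get 3.
- P5: Wexler compares 8, 12, 2, 10, 13 and picks Z; Vantage would get 2.
Vantage's induced payoffs are 8, 11, 10, 3, 2, so Vantage commits to P2. Subgame-perfect outcome: (P2, V) with payoffs (11, 13).
For the simultaneous game, intersect best replies.
Vantage's best replies: V→P1; W→P3; X→P1; Y→P3; Z→P3.
Wexler's best replies: P1→Z; P2→V; P3→Z; P4→Z; P5→Z.
The unique mutual best reply is (P3, Z), giving (10, 15).
Vantage's commitment gain: 11 − 10 = 1.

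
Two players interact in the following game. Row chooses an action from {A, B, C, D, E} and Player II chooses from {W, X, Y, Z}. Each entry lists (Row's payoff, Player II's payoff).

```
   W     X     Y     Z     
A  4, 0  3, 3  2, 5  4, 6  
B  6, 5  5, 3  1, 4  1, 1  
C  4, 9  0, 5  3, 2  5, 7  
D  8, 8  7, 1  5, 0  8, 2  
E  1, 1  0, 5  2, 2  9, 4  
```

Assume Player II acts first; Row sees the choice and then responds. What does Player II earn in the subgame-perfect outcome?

Row best-responds to each possible Player II move:
- W: BR = D, leader payoff 8.
- X: BR = D, leader payoff 1.
- Y: BR = D, leader payoff 0.
- Z: BR = E, leader payoff 4.
Maximizing over 8, 1, 0, 4, Player II chooses W. Subgame-perfect outcome: (D, W) with payoffs (8, 8).

8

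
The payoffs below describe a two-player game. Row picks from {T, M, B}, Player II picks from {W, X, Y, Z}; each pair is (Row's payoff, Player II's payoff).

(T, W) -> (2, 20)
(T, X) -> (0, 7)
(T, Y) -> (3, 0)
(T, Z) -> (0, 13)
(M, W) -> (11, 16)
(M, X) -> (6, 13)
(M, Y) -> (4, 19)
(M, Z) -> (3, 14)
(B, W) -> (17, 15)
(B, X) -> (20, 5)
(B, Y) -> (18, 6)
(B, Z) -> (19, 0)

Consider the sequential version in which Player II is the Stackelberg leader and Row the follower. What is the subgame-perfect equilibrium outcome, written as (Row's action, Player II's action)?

(B, W)

Solve by backward induction (Player II leads).
- W → Row plays B (best of 2, 11, 17); Player II gets 15.
- X → Row plays B (best of 0, 6, 20); Player II gets 5.
- Y → Row plays B (best of 3, 4, 18); Player II gets 6.
- Z → Row plays B (best of 0, 3, 19); Player II gets 0.
Maximizing over 15, 5, 6, 0, Player II chooses W. Subgame-perfect outcome: (B, W) with payoffs (17, 15).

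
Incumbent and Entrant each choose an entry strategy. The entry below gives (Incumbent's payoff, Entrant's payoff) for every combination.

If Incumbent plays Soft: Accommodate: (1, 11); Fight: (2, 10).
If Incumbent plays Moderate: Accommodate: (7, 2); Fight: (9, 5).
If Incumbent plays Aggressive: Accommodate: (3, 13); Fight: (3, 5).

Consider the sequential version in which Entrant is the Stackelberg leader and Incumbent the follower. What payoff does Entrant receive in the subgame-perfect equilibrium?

Solve by backward induction (Entrant leads).
- Accommodate: BR = Moderate, leader payoff 2.
- Fight: BR = Moderate, leader payoff 5.
Maximizing over 2, 5, Entrant chooses Fight. Subgame-perfect outcome: (Moderate, Fight) with payoffs (9, 5).

5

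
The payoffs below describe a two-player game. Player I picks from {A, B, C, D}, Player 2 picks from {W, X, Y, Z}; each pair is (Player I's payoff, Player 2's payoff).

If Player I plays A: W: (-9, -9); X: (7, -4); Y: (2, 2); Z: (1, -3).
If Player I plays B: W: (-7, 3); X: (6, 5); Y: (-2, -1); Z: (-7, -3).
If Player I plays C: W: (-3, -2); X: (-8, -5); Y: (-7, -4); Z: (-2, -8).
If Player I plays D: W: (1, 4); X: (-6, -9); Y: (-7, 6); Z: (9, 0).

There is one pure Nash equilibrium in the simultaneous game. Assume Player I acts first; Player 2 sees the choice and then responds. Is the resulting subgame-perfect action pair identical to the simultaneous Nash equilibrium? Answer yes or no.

Player 2 best-responds to each possible Player I move:
- A: BR = Y, leader payoff 2.
- B: BR = X, leader payoff 6.
- C: BR = W, leader payoff -3.
- D: BR = Y, leader payoff -7.
Maximizing over 2, 6, -3, -7, Player I chooses B. Subgame-perfect outcome: (B, X) with payoffs (6, 5).
Under simultaneous play:
Player I's best replies: W→D; X→A; Y→A; Z→D.
Player 2's best replies: A→Y; B→X; C→W; D→Y.
Only (A, Y) has each player best-responding; Nash payoffs (2, 2).
Sequential outcome (B, X) differs from the Nash profile (A, Y).

no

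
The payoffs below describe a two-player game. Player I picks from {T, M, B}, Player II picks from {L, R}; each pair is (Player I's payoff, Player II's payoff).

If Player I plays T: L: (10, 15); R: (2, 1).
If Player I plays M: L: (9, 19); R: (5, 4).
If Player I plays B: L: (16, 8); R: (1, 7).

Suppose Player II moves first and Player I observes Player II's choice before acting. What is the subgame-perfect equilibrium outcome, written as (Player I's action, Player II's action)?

Backward induction with Player II moving first.
- L: Player I compares 10, 9, 16 and picks B; Player II would get 8.
- R: Player I compares 2, 5, 1 and picks M; Player II would get 4.
Player II's induced payoffs are 8, 4, so Player II commits to L. Subgame-perfect outcome: (B, L) with payoffs (16, 8).

(B, L)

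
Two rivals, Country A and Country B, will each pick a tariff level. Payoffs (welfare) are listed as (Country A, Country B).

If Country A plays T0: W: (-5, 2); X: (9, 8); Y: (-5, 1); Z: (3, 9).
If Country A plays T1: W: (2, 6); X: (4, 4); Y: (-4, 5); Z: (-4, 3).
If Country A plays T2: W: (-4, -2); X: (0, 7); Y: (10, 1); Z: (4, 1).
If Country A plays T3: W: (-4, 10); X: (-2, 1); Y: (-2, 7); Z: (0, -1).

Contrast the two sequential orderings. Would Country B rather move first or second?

If Country A leads: Country B's best replies are T0→Z, T1→W, T2→X, T3→W; Country A's induced payoffs 3, 2, 0, -4; outcome (T0, Z), payoffs (3, 9).
If Country B leads: Country A's best replies are W→T1, X→T0, Y→T2, Z→T2; Country B's induced payoffs 6, 8, 1, 1; outcome (T0, X), payoffs (9, 8).
Country B gets 8 moving first and 9 moving second, so Country B prefers to move second.

second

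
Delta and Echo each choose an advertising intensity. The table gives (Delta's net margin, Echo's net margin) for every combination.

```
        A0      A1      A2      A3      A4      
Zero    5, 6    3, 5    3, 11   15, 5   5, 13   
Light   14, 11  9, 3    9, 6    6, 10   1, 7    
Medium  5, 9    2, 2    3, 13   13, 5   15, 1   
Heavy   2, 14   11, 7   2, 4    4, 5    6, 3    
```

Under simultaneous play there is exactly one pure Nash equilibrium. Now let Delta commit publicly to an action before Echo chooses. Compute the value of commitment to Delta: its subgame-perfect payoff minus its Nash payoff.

Work backward from Echo's decision.
- Zero → Echo plays A4 (best of 6, 5, 11, 5, 13); Delta gets 5.
- Light → Echo plays A0 (best of 11, 3, 6, 10, 7); Delta gets 14.
- Medium → Echo plays A2 (best of 9, 2, 13, 5, 1); Delta gets 3.
- Heavy → Echo plays A0 (best of 14, 7, 4, 5, 3); Delta gets 2.
Maximizing over 5, 14, 3, 2, Delta chooses Light. Subgame-perfect outcome: (Light, A0) with payoffs (14, 11).
Now find the simultaneous Nash equilibrium.
Delta's best replies: A0→Light; A1→Heavy; A2→Light; A3→Zero; A4→Medium.
Echo's best replies: Zero→A4; Light→A0; Medium→A2; Heavy→A0.
The unique mutual best reply is (Light, A0), giving (14, 11).
Delta's commitment gain: 14 − 14 = 0.

0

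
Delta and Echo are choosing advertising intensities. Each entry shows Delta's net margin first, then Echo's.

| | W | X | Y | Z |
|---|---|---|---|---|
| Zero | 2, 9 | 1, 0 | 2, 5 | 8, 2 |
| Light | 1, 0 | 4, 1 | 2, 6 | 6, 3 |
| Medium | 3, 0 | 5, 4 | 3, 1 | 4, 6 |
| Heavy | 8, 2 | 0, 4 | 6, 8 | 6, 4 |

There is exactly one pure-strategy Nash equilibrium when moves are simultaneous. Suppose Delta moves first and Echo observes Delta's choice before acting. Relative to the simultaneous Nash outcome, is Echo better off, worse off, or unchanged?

Backward induction with Delta moving first.
- Zero: BR = W, leader payoff 2.
- Light: BR = Y, leader payoff 2.
- Medium: BR = Z, leader payoff 4.
- Heavy: BR = Y, leader payoff 6.
Among 2, 2, 4, 6, the best is 6 at Heavy. Subgame-perfect outcome: (Heavy, Y) with payoffs (6, 8).
Now find the simultaneous Nash equilibrium.
Delta's best replies: W→Heavy; X→Medium; Y→Heavy; Z→Zero.
Echo's best replies: Zero→W; Light→Y; Medium→Z; Heavy→Y.
Only (Heavy, Y) has each player best-responding; Nash payoffs (6, 8).
Echo earns 8 sequentially versus 8 at the Nash outcome: unchanged.

unchanged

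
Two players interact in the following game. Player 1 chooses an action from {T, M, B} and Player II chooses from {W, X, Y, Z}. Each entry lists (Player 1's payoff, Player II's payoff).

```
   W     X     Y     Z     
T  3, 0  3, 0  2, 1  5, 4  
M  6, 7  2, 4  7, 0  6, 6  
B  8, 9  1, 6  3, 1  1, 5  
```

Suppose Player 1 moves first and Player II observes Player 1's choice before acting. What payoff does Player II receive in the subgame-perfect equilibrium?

Backward induction with Player 1 moving first.
- T: BR = Z, leader payoff 5.
- M: BR = W, leader payoff 6.
- B: BR = W, leader payoff 8.
Player 1's induced payoffs are 5, 6, 8, so Player 1 commits to B. Subgame-perfect outcome: (B, W) with payoffs (8, 9).

9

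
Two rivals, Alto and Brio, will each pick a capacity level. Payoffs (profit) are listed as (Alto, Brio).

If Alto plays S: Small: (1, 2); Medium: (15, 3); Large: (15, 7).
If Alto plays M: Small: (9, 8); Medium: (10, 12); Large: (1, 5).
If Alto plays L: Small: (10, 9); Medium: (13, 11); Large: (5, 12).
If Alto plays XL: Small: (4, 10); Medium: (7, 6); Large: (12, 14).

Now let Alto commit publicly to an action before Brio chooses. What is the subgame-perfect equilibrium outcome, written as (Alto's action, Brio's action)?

Work backward from Brio's decision.
- S → Brio plays Large (best of 2, 3, 7); Alto gets 15.
- M → Brio plays Medium (best of 8, 12, 5); Alto gets 10.
- L → Brio plays Large (best of 9, 11, 12); Alto gets 5.
- XL → Brio plays Large (best of 10, 6, 14); Alto gets 12.
Alto's induced payoffs are 15, 10, 5, 12, so Alto commits to S. Subgame-perfect outcome: (S, Large) with payoffs (15, 7).

(S, Large)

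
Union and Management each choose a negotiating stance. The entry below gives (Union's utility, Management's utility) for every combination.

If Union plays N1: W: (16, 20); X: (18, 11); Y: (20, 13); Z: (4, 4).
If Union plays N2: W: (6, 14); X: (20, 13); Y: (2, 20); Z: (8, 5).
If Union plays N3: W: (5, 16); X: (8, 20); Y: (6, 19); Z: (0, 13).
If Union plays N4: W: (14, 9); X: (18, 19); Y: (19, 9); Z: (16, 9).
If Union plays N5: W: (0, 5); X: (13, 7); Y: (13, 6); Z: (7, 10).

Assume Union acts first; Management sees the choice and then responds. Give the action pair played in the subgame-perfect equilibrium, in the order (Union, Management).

(N4, X)

Management best-responds to each possible Union move:
- N1: BR = W, leader payoff 16.
- N2: BR = Y, leader payoff 2.
- N3: BR = X, leader payoff 8.
- N4: BR = X, leader payoff 18.
- N5: BR = Z, leader payoff 7.
Among 16, 2, 8, 18, 7, the best is 18 at N4. Subgame-perfect outcome: (N4, X) with payoffs (18, 19).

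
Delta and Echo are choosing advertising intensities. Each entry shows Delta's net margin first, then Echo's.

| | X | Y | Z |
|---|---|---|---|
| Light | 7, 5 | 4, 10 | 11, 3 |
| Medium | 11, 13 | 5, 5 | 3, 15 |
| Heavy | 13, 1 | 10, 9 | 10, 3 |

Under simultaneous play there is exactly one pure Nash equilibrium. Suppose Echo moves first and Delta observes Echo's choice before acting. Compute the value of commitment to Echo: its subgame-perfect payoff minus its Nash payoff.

Solve by backward induction (Echo leads).
- X: Delta compares 7, 11, 13 and picks Heavy; Echo would get 1.
- Y: Delta compares 4, 5, 10 and picks Heavy; Echo would get 9.
- Z: Delta compares 11, 3, 10 and picks Light; Echo would get 3.
Maximizing over 1, 9, 3, Echo chooses Y. Subgame-perfect outcome: (Heavy, Y) with payoffs (10, 9).
For the simultaneous game, intersect best replies.
Delta's best replies: X→Heavy; Y→Heavy; Z→Light.
Echo's best replies: Light→Y; Medium→Z; Heavy→Y.
Only (Heavy, Y) has each player best-responding; Nash payoffs (10, 9).
Echo's commitment gain: 9 − 9 = 0.

0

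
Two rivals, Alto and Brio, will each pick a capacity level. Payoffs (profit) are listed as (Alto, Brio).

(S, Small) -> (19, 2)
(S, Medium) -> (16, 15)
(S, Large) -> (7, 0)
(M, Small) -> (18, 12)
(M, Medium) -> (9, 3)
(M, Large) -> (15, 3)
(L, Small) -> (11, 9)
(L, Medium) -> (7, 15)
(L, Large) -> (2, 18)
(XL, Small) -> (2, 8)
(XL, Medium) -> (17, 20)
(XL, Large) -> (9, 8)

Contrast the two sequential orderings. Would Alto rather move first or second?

If Alto leads: Brio's best replies are S→Medium, M→Small, L→Large, XL→Medium; Alto's induced payoffs 16, 18, 2, 17; outcome (M, Small), payoffs (18, 12).
If Brio leads: Alto's best replies are Small→S, Medium→XL, Large→M; Brio's induced payoffs 2, 20, 3; outcome (XL, Medium), payoffs (17, 20).
Alto gets 18 moving first and 17 moving second, so Alto prefers to move first.

first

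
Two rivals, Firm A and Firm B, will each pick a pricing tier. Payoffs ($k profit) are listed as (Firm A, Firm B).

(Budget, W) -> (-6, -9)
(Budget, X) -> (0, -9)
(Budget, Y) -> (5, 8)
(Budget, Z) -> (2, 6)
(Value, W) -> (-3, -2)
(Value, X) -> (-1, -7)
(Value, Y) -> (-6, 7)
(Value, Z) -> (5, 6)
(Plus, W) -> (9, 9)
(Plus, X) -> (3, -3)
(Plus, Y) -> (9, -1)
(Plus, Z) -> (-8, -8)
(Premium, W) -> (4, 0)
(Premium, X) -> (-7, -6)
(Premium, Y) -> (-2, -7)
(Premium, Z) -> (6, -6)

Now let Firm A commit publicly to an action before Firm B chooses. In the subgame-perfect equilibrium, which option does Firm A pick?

Plus

Work backward from Firm B's decision.
- Budget: BR = Y, leader payoff 5.
- Value: BR = Y, leader payoff -6.
- Plus: BR = W, leader payoff 9.
- Premium: BR = W, leader payoff 4.
Maximizing over 5, -6, 9, 4, Firm A chooses Plus. Subgame-perfect outcome: (Plus, W) with payoffs (9, 9).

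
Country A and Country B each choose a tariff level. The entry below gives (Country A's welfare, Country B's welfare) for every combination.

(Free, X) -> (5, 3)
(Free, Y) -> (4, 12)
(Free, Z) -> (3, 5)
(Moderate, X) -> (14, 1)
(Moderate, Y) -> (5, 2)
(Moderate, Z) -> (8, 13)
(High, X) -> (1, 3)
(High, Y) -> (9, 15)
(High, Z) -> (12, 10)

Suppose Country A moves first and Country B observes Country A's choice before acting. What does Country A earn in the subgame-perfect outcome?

9

Country B best-responds to each possible Country A move:
- Free: BR = Y, leader payoff 4.
- Moderate: BR = Z, leader payoff 8.
- High: BR = Y, leader payoff 9.
Country A's induced payoffs are 4, 8, 9, so Country A commits to High. Subgame-perfect outcome: (High, Y) with payoffs (9, 15).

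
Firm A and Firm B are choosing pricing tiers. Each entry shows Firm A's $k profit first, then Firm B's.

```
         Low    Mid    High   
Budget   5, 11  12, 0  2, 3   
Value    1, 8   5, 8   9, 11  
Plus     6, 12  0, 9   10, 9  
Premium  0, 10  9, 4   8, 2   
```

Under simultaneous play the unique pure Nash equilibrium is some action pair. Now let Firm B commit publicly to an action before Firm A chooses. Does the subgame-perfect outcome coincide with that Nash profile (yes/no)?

Firm A best-responds to each possible Firm B move:
- Low → Firm A plays Plus (best of 5, 1, 6, 0); Firm B gets 12.
- Mid → Firm A plays Budget (best of 12, 5, 0, 9); Firm B gets 0.
- High → Firm A plays Plus (best of 2, 9, 10, 8); Firm B gets 9.
Firm B's induced payoffs are 12, 0, 9, so Firm B commits to Low. Subgame-perfect outcome: (Plus, Low) with payoffs (6, 12).
Under simultaneous play:
Firm A's best replies: Low→Plus; Mid→Budget; High→Plus.
Firm B's best replies: Budget→Low; Value→High; Plus→Low; Premium→Low.
Only (Plus, Low) has each player best-responding; Nash payoffs (6, 12).
Sequential outcome (Plus, Low) coincides with the Nash profile (Plus, Low).

yes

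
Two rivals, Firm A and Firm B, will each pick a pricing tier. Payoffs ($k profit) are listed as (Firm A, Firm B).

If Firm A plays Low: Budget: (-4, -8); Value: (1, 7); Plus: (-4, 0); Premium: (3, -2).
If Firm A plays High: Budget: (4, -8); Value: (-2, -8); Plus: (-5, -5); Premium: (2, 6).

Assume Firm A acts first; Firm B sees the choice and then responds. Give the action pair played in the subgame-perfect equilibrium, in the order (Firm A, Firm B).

(High, Premium)

Backward induction with Firm A moving first.
- Low: Firm B compares -8, 7, 0, -2 and picks Value; Firm A would get 1.
- High: Firm B compares -8, -8, -5, 6 and picks Premium; Firm A would get 2.
Among 1, 2, the best is 2 at High. Subgame-perfect outcome: (High, Premium) with payoffs (2, 6).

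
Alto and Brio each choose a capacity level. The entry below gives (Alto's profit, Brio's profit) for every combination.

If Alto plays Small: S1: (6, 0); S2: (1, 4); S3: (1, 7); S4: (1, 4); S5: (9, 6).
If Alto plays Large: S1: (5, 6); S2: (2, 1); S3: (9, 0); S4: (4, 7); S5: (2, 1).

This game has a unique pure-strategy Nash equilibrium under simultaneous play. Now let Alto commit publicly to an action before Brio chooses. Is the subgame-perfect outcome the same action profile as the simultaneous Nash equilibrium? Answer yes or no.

yes

Solve by backward induction (Alto leads).
- Small: BR = S3, leader payoff 1.
- Large: BR = S4, leader payoff 4.
Alto's induced payoffs are 1, 4, so Alto commits to Large. Subgame-perfect outcome: (Large, S4) with payoffs (4, 7).
For the simultaneous game, intersect best replies.
Alto's best replies: S1→Small; S2→Large; S3→Large; S4→Large; S5→Small.
Brio's best replies: Small→S3; Large→S4.
The unique mutual best reply is (Large, S4), giving (4, 7).
Sequential outcome (Large, S4) coincides with the Nash profile (Large, S4).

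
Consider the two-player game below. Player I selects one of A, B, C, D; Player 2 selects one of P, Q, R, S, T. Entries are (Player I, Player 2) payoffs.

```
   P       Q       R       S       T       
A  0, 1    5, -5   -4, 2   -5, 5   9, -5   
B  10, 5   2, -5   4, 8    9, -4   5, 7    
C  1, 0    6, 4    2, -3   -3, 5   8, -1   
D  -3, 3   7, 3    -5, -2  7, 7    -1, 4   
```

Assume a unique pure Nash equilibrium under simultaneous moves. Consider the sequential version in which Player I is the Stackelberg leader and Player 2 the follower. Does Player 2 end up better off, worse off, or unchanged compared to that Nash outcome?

Backward induction with Player I moving first.
- A → Player 2 plays S (best of 1, -5, 2, 5, -5); Player I gets -5.
- B → Player 2 plays R (best of 5, -5, 8, -4, 7); Player I gets 4.
- C → Player 2 plays S (best of 0, 4, -3, 5, -1); Player I gets -3.
- D → Player 2 plays S (best of 3, 3, -2, 7, 4); Player I gets 7.
Player I's induced payoffs are -5, 4, -3, 7, so Player I commits to D. Subgame-perfect outcome: (D, S) with payoffs (7, 7).
Now find the simultaneous Nash equilibrium.
Player I's best replies: P→B; Q→D; R→B; S→B; T→A.
Player 2's best replies: A→S; B→R; C→S; D→S.
The unique mutual best reply is (B, R), giving (4, 8).
Player 2 earns 7 sequentially versus 8 at the Nash outcome: worse off.

worse off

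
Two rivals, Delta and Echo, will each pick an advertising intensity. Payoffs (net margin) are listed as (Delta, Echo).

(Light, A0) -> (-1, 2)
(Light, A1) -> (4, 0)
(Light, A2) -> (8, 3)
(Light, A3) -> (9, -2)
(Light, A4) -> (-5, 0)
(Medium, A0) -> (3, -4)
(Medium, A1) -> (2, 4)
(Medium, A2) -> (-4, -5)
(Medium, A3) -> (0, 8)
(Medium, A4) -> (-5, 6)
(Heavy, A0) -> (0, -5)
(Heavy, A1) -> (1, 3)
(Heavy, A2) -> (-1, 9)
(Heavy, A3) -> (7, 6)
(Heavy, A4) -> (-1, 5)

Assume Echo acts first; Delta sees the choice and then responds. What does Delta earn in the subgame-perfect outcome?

-1

Work backward from Delta's decision.
- A0: Delta compares -1, 3, 0 and picks Medium; Echo would get -4.
- A1: Delta compares 4, 2, 1 and picks Light; Echo would get 0.
- A2: Delta compares 8, -4, -1 and picks Light; Echo would get 3.
- A3: Delta compares 9, 0, 7 and picks Light; Echo would get -2.
- A4: Delta compares -5, -5, -1 and picks Heavy; Echo would get 5.
Among -4, 0, 3, -2, 5, the best is 5 at A4. Subgame-perfect outcome: (Heavy, A4) with payoffs (-1, 5).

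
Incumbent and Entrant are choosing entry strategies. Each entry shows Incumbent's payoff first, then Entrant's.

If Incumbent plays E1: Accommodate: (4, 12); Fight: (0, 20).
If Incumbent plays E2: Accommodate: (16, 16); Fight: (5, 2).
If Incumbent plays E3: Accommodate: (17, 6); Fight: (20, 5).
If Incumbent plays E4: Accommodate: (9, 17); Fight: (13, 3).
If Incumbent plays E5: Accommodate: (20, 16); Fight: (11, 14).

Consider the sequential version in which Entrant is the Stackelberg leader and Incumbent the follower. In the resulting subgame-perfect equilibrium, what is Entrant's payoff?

Backward induction with Entrant moving first.
- Accommodate → Incumbent plays E5 (best of 4, 16, 17, 9, 20); Entrant gets 16.
- Fight → Incumbent plays E3 (best of 0, 5, 20, 13, 11); Entrant gets 5.
Entrant's induced payoffs are 16, 5, so Entrant commits to Accommodate. Subgame-perfect outcome: (E5, Accommodate) with payoffs (20, 16).

16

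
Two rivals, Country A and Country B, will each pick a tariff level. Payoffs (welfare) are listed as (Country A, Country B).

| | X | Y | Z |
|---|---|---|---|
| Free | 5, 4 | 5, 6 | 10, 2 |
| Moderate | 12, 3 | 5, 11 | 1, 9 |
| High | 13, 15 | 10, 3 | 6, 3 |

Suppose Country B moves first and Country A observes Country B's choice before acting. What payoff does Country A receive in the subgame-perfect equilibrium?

Solve by backward induction (Country B leads).
- X: BR = High, leader payoff 15.
- Y: BR = High, leader payoff 3.
- Z: BR = Free, leader payoff 2.
Maximizing over 15, 3, 2, Country B chooses X. Subgame-perfect outcome: (High, X) with payoffs (13, 15).

13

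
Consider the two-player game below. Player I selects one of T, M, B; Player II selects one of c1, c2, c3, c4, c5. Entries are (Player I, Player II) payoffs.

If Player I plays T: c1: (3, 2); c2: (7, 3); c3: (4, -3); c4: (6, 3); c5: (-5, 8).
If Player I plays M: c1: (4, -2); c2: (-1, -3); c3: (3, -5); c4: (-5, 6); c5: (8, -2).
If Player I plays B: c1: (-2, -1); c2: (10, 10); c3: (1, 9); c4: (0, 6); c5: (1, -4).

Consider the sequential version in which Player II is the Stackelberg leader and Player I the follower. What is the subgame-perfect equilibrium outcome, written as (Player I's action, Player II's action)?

Work backward from Player I's decision.
- c1 → Player I plays M (best of 3, 4, -2); Player II gets -2.
- c2 → Player I plays B (best of 7, -1, 10); Player II gets 10.
- c3 → Player I plays T (best of 4, 3, 1); Player II gets -3.
- c4 → Player I plays T (best of 6, -5, 0); Player II gets 3.
- c5 → Player I plays M (best of -5, 8, 1); Player II gets -2.
Among -2, 10, -3, 3, -2, the best is 10 at c2. Subgame-perfect outcome: (B, c2) with payoffs (10, 10).

(B, c2)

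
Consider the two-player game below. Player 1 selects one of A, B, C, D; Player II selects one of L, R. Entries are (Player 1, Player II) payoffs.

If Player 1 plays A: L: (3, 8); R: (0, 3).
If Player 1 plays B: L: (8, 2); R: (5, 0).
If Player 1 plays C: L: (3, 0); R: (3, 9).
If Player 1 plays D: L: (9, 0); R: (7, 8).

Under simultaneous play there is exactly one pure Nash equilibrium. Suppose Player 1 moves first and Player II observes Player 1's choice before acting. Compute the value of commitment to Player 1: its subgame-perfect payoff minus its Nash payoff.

1

Player II best-responds to each possible Player 1 move:
- A → Player II plays L (best of 8, 3); Player 1 gets 3.
- B → Player II plays L (best of 2, 0); Player 1 gets 8.
- C → Player II plays R (best of 0, 9); Player 1 gets 3.
- D → Player II plays R (best of 0, 8); Player 1 gets 7.
Player 1's induced payoffs are 3, 8, 3, 7, so Player 1 commits to B. Subgame-perfect outcome: (B, L) with payoffs (8, 2).
For the simultaneous game, intersect best replies.
Player 1's best replies: L→D; R→D.
Player II's best replies: A→L; B→L; C→R; D→R.
The unique mutual best reply is (D, R), giving (7, 8).
Player 1's commitment gain: 8 − 7 = 1.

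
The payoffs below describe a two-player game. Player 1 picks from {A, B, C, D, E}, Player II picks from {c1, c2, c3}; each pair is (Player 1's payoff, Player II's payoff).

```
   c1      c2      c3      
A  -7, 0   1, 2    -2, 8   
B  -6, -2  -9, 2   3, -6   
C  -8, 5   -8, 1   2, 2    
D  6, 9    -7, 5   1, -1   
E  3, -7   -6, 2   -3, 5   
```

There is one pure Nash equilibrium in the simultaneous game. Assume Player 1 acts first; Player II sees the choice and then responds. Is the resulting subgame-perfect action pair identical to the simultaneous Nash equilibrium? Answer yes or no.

Player II best-responds to each possible Player 1 move:
- A → Player II plays c3 (best of 0, 2, 8); Player 1 gets -2.
- B → Player II plays c2 (best of -2, 2, -6); Player 1 gets -9.
- C → Player II plays c1 (best of 5, 1, 2); Player 1 gets -8.
- D → Player II plays c1 (best of 9, 5, -1); Player 1 gets 6.
- E → Player II plays c3 (best of -7, 2, 5); Player 1 gets -3.
Player 1's induced payoffs are -2, -9, -8, 6, -3, so Player 1 commits to D. Subgame-perfect outcome: (D, c1) with payoffs (6, 9).
Under simultaneous play:
Player 1's best replies: c1→D; c2→A; c3→B.
Player II's best replies: A→c3; B→c2; C→c1; D→c1; E→c3.
Only (D, c1) has each player best-responding; Nash payoffs (6, 9).
Sequential outcome (D, c1) coincides with the Nash profile (D, c1).

yes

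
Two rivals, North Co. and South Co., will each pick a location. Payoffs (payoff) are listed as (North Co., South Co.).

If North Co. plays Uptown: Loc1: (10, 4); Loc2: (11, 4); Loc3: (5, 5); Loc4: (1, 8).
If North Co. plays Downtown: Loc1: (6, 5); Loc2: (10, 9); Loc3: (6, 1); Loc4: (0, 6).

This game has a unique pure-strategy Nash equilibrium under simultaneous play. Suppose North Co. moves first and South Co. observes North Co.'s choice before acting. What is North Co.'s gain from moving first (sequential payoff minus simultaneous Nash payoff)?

Backward induction with North Co. moving first.
- Uptown: South Co. compares 4, 4, 5, 8 and picks Loc4; North Co. would get 1.
- Downtown: South Co. compares 5, 9, 1, 6 and picks Loc2; North Co. would get 10.
North Co.'s induced payoffs are 1, 10, so North Co. commits to Downtown. Subgame-perfect outcome: (Downtown, Loc2) with payoffs (10, 9).
For the simultaneous game, intersect best replies.
North Co.'s best replies: Loc1→Uptown; Loc2→Uptown; Loc3→Downtown; Loc4→Uptown.
South Co.'s best replies: Uptown→Loc4; Downtown→Loc2.
Only (Uptown, Loc4) has each player best-responding; Nash payoffs (1, 8).
North Co.'s commitment gain: 10 − 1 = 9.

9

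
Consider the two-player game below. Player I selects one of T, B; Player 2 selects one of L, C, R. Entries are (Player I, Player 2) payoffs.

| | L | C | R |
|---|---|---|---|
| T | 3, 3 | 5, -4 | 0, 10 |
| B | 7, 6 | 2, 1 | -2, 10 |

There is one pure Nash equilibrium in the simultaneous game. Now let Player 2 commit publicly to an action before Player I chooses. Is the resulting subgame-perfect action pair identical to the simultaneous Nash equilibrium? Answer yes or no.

yes

Solve by backward induction (Player 2 leads).
- L: BR = B, leader payoff 6.
- C: BR = T, leader payoff -4.
- R: BR = T, leader payoff 10.
Player 2's induced payoffs are 6, -4, 10, so Player 2 commits to R. Subgame-perfect outcome: (T, R) with payoffs (0, 10).
Under simultaneous play:
Player I's best replies: L→B; C→T; R→T.
Player 2's best replies: T→R; B→R.
Only (T, R) has each player best-responding; Nash payoffs (0, 10).
Sequential outcome (T, R) coincides with the Nash profile (T, R).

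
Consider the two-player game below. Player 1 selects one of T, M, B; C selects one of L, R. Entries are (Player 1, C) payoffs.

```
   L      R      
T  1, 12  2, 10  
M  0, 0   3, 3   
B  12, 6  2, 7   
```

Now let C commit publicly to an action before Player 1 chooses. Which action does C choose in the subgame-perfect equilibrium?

L

Work backward from Player 1's decision.
- L: BR = B, leader payoff 6.
- R: BR = M, leader payoff 3.
C's induced payoffs are 6, 3, so C commits to L. Subgame-perfect outcome: (B, L) with payoffs (12, 6).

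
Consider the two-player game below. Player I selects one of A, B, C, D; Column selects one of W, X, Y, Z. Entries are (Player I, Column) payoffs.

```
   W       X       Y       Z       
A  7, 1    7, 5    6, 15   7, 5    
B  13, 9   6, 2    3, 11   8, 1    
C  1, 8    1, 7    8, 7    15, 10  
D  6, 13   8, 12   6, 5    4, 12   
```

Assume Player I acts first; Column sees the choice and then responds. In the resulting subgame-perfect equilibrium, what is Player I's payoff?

Solve by backward induction (Player I leads).
- A: BR = Y, leader payoff 6.
- B: BR = Y, leader payoff 3.
- C: BR = Z, leader payoff 15.
- D: BR = W, leader payoff 6.
Maximizing over 6, 3, 15, 6, Player I chooses C. Subgame-perfect outcome: (C, Z) with payoffs (15, 10).

15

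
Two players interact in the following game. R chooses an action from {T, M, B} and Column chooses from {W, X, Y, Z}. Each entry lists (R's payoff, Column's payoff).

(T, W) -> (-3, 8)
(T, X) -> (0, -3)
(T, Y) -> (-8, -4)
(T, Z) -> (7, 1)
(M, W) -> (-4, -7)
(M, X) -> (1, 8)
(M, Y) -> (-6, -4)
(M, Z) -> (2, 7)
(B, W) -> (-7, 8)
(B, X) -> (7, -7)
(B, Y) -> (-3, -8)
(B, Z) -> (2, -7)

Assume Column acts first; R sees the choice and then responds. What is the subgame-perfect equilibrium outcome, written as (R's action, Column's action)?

(T, W)

R best-responds to each possible Column move:
- W: R compares -3, -4, -7 and picks T; Column would get 8.
- X: R compares 0, 1, 7 and picks B; Column would get -7.
- Y: R compares -8, -6, -3 and picks B; Column would get -8.
- Z: R compares 7, 2, 2 and picks T; Column would get 1.
Among 8, -7, -8, 1, the best is 8 at W. Subgame-perfect outcome: (T, W) with payoffs (-3, 8).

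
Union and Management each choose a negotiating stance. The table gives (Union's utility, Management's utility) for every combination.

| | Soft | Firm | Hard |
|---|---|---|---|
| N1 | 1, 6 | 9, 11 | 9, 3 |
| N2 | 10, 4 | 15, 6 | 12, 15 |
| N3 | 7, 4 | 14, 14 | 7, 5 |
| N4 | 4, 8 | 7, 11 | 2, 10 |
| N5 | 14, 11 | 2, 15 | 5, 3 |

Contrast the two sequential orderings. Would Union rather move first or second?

first

If Union leads: Management's best replies are N1→Firm, N2→Hard, N3→Firm, N4→Firm, N5→Firm; Union's induced payoffs 9, 12, 14, 7, 2; outcome (N3, Firm), payoffs (14, 14).
If Management leads: Union's best replies are Soft→N5, Firm→N2, Hard→N2; Management's induced payoffs 11, 6, 15; outcome (N2, Hard), payoffs (12, 15).
Union gets 14 moving first and 12 moving second, so Union prefers to move first.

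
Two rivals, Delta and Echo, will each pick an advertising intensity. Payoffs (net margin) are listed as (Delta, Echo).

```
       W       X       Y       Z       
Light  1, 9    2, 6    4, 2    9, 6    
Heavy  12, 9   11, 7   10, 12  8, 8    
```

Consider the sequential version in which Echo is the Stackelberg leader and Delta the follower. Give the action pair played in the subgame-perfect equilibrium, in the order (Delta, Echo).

(Heavy, Y)

Backward induction with Echo moving first.
- W: Delta compares 1, 12 and picks Heavy; Echo would get 9.
- X: Delta compares 2, 11 and picks Heavy; Echo would get 7.
- Y: Delta compares 4, 10 and picks Heavy; Echo would get 12.
- Z: Delta compares 9, 8 and picks Light; Echo would get 6.
Among 9, 7, 12, 6, the best is 12 at Y. Subgame-perfect outcome: (Heavy, Y) with payoffs (10, 12).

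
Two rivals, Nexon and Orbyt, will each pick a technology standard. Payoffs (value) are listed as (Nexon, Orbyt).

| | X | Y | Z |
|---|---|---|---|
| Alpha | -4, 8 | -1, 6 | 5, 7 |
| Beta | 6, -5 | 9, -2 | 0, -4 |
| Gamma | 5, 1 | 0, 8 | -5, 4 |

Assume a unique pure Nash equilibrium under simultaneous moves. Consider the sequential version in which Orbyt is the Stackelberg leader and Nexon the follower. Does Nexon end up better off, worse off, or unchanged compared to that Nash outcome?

worse off

Nexon best-responds to each possible Orbyt move:
- X → Nexon plays Beta (best of -4, 6, 5); Orbyt gets -5.
- Y → Nexon plays Beta (best of -1, 9, 0); Orbyt gets -2.
- Z → Nexon plays Alpha (best of 5, 0, -5); Orbyt gets 7.
Orbyt's induced payoffs are -5, -2, 7, so Orbyt commits to Z. Subgame-perfect outcome: (Alpha, Z) with payoffs (5, 7).
For the simultaneous game, intersect best replies.
Nexon's best replies: X→Beta; Y→Beta; Z→Alpha.
Orbyt's best replies: Alpha→X; Beta→Y; Gamma→Y.
The unique mutual best reply is (Beta, Y), giving (9, -2).
Nexon earns 5 sequentially versus 9 at the Nash outcome: worse off.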